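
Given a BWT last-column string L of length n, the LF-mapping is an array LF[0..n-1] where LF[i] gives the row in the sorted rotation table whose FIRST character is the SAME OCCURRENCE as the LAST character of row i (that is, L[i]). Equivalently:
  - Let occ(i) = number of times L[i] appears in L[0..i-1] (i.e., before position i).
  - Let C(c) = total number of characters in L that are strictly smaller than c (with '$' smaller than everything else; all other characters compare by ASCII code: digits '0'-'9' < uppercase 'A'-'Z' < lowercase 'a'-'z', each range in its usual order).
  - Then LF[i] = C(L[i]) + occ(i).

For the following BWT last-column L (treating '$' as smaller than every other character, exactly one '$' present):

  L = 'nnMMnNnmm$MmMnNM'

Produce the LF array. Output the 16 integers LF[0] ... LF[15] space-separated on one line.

Char counts: '$':1, 'M':5, 'N':2, 'm':3, 'n':5
C (first-col start): C('$')=0, C('M')=1, C('N')=6, C('m')=8, C('n')=11
L[0]='n': occ=0, LF[0]=C('n')+0=11+0=11
L[1]='n': occ=1, LF[1]=C('n')+1=11+1=12
L[2]='M': occ=0, LF[2]=C('M')+0=1+0=1
L[3]='M': occ=1, LF[3]=C('M')+1=1+1=2
L[4]='n': occ=2, LF[4]=C('n')+2=11+2=13
L[5]='N': occ=0, LF[5]=C('N')+0=6+0=6
L[6]='n': occ=3, LF[6]=C('n')+3=11+3=14
L[7]='m': occ=0, LF[7]=C('m')+0=8+0=8
L[8]='m': occ=1, LF[8]=C('m')+1=8+1=9
L[9]='$': occ=0, LF[9]=C('$')+0=0+0=0
L[10]='M': occ=2, LF[10]=C('M')+2=1+2=3
L[11]='m': occ=2, LF[11]=C('m')+2=8+2=10
L[12]='M': occ=3, LF[12]=C('M')+3=1+3=4
L[13]='n': occ=4, LF[13]=C('n')+4=11+4=15
L[14]='N': occ=1, LF[14]=C('N')+1=6+1=7
L[15]='M': occ=4, LF[15]=C('M')+4=1+4=5

Answer: 11 12 1 2 13 6 14 8 9 0 3 10 4 15 7 5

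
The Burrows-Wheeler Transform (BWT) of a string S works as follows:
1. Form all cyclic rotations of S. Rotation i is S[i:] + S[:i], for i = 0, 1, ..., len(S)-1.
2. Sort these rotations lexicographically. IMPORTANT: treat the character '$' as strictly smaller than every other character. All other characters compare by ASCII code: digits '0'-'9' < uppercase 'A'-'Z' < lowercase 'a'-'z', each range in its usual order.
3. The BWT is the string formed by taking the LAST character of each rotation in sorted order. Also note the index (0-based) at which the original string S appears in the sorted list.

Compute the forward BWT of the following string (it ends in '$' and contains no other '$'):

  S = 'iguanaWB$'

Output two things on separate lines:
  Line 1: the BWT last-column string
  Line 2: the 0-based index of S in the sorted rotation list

Answer: BWanui$ag
6

Derivation:
All 9 rotations (rotation i = S[i:]+S[:i]):
  rot[0] = iguanaWB$
  rot[1] = guanaWB$i
  rot[2] = uanaWB$ig
  rot[3] = anaWB$igu
  rot[4] = naWB$igua
  rot[5] = aWB$iguan
  rot[6] = WB$iguana
  rot[7] = B$iguanaW
  rot[8] = $iguanaWB
Sorted (with $ < everything):
  sorted[0] = $iguanaWB  (last char: 'B')
  sorted[1] = B$iguanaW  (last char: 'W')
  sorted[2] = WB$iguana  (last char: 'a')
  sorted[3] = aWB$iguan  (last char: 'n')
  sorted[4] = anaWB$igu  (last char: 'u')
  sorted[5] = guanaWB$i  (last char: 'i')
  sorted[6] = iguanaWB$  (last char: '$')
  sorted[7] = naWB$igua  (last char: 'a')
  sorted[8] = uanaWB$ig  (last char: 'g')
Last column: BWanui$ag
Original string S is at sorted index 6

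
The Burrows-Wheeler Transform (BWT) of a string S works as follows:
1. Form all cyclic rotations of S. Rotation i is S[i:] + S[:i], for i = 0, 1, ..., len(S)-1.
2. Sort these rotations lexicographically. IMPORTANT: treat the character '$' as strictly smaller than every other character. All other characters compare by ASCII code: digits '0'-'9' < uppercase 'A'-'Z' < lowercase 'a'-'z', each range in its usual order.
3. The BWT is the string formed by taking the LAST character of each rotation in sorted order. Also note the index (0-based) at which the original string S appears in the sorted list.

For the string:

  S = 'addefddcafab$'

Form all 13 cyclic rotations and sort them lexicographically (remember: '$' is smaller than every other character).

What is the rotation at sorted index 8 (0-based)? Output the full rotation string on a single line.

All 13 rotations (rotation i = S[i:]+S[:i]):
  rot[0] = addefddcafab$
  rot[1] = ddefddcafab$a
  rot[2] = defddcafab$ad
  rot[3] = efddcafab$add
  rot[4] = fddcafab$adde
  rot[5] = ddcafab$addef
  rot[6] = dcafab$addefd
  rot[7] = cafab$addefdd
  rot[8] = afab$addefddc
  rot[9] = fab$addefddca
  rot[10] = ab$addefddcaf
  rot[11] = b$addefddcafa
  rot[12] = $addefddcafab
Sorted (with $ < everything):
  sorted[0] = $addefddcafab
  sorted[1] = ab$addefddcaf
  sorted[2] = addefddcafab$
  sorted[3] = afab$addefddc
  sorted[4] = b$addefddcafa
  sorted[5] = cafab$addefdd
  sorted[6] = dcafab$addefd
  sorted[7] = ddcafab$addef
  sorted[8] = ddefddcafab$a
  sorted[9] = defddcafab$ad
  sorted[10] = efddcafab$add
  sorted[11] = fab$addefddca
  sorted[12] = fddcafab$adde
sorted[8] = ddefddcafab$a

Answer: ddefddcafab$a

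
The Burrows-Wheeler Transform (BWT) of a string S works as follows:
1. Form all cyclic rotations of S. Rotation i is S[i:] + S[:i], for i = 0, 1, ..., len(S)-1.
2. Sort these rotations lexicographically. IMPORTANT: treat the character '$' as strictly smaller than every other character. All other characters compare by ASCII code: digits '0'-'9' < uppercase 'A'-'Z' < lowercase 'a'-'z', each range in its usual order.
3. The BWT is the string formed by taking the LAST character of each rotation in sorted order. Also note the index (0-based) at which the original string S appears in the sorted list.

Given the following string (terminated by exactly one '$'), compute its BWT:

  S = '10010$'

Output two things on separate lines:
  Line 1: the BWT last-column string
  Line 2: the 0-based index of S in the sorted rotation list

All 6 rotations (rotation i = S[i:]+S[:i]):
  rot[0] = 10010$
  rot[1] = 0010$1
  rot[2] = 010$10
  rot[3] = 10$100
  rot[4] = 0$1001
  rot[5] = $10010
Sorted (with $ < everything):
  sorted[0] = $10010  (last char: '0')
  sorted[1] = 0$1001  (last char: '1')
  sorted[2] = 0010$1  (last char: '1')
  sorted[3] = 010$10  (last char: '0')
  sorted[4] = 10$100  (last char: '0')
  sorted[5] = 10010$  (last char: '$')
Last column: 01100$
Original string S is at sorted index 5

Answer: 01100$
5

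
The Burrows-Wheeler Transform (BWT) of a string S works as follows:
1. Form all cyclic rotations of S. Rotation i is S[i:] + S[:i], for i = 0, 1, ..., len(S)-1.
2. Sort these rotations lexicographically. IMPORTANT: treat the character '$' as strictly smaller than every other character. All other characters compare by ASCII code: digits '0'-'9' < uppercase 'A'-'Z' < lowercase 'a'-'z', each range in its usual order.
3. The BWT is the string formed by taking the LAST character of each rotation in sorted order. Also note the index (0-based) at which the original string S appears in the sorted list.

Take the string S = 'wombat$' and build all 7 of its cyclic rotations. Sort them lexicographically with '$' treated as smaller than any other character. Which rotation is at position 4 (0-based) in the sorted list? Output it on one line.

Answer: ombat$w

Derivation:
All 7 rotations (rotation i = S[i:]+S[:i]):
  rot[0] = wombat$
  rot[1] = ombat$w
  rot[2] = mbat$wo
  rot[3] = bat$wom
  rot[4] = at$womb
  rot[5] = t$womba
  rot[6] = $wombat
Sorted (with $ < everything):
  sorted[0] = $wombat
  sorted[1] = at$womb
  sorted[2] = bat$wom
  sorted[3] = mbat$wo
  sorted[4] = ombat$w
  sorted[5] = t$womba
  sorted[6] = wombat$
sorted[4] = ombat$w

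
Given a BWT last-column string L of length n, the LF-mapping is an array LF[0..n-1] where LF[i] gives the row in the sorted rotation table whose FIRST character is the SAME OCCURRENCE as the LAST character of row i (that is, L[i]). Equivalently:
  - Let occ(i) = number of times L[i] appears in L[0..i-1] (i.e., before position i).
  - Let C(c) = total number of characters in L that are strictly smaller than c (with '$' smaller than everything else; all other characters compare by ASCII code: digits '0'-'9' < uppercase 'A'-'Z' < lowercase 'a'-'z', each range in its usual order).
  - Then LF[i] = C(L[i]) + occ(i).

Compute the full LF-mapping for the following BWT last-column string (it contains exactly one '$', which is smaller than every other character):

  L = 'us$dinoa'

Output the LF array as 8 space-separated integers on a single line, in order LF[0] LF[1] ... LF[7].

Answer: 7 6 0 2 3 4 5 1

Derivation:
Char counts: '$':1, 'a':1, 'd':1, 'i':1, 'n':1, 'o':1, 's':1, 'u':1
C (first-col start): C('$')=0, C('a')=1, C('d')=2, C('i')=3, C('n')=4, C('o')=5, C('s')=6, C('u')=7
L[0]='u': occ=0, LF[0]=C('u')+0=7+0=7
L[1]='s': occ=0, LF[1]=C('s')+0=6+0=6
L[2]='$': occ=0, LF[2]=C('$')+0=0+0=0
L[3]='d': occ=0, LF[3]=C('d')+0=2+0=2
L[4]='i': occ=0, LF[4]=C('i')+0=3+0=3
L[5]='n': occ=0, LF[5]=C('n')+0=4+0=4
L[6]='o': occ=0, LF[6]=C('o')+0=5+0=5
L[7]='a': occ=0, LF[7]=C('a')+0=1+0=1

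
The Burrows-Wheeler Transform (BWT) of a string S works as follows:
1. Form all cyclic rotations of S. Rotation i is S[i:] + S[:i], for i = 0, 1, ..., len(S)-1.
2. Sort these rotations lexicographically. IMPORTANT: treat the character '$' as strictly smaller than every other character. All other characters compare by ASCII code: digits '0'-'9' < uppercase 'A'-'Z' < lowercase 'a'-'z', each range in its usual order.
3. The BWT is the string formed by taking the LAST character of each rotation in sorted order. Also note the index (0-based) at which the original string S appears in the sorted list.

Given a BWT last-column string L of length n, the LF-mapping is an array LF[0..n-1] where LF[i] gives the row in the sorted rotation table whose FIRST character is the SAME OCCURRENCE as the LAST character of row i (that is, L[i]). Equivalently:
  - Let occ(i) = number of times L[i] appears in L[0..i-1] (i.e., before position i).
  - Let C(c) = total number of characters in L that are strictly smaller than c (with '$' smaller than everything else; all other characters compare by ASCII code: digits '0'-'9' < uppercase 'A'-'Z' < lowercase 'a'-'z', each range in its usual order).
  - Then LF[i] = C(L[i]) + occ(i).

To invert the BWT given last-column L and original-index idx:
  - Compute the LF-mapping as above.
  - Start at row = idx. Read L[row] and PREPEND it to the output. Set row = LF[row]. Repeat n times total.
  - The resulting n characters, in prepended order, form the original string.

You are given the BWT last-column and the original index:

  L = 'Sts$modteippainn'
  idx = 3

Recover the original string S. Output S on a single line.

LF mapping: 1 14 13 0 7 10 3 15 4 5 11 12 2 6 8 9
Walk LF starting at row 3, prepending L[row]:
  step 1: row=3, L[3]='$', prepend. Next row=LF[3]=0
  step 2: row=0, L[0]='S', prepend. Next row=LF[0]=1
  step 3: row=1, L[1]='t', prepend. Next row=LF[1]=14
  step 4: row=14, L[14]='n', prepend. Next row=LF[14]=8
  step 5: row=8, L[8]='e', prepend. Next row=LF[8]=4
  step 6: row=4, L[4]='m', prepend. Next row=LF[4]=7
  step 7: row=7, L[7]='t', prepend. Next row=LF[7]=15
  step 8: row=15, L[15]='n', prepend. Next row=LF[15]=9
  step 9: row=9, L[9]='i', prepend. Next row=LF[9]=5
  step 10: row=5, L[5]='o', prepend. Next row=LF[5]=10
  step 11: row=10, L[10]='p', prepend. Next row=LF[10]=11
  step 12: row=11, L[11]='p', prepend. Next row=LF[11]=12
  step 13: row=12, L[12]='a', prepend. Next row=LF[12]=2
  step 14: row=2, L[2]='s', prepend. Next row=LF[2]=13
  step 15: row=13, L[13]='i', prepend. Next row=LF[13]=6
  step 16: row=6, L[6]='d', prepend. Next row=LF[6]=3
Reversed output: disappointmentS$

Answer: disappointmentS$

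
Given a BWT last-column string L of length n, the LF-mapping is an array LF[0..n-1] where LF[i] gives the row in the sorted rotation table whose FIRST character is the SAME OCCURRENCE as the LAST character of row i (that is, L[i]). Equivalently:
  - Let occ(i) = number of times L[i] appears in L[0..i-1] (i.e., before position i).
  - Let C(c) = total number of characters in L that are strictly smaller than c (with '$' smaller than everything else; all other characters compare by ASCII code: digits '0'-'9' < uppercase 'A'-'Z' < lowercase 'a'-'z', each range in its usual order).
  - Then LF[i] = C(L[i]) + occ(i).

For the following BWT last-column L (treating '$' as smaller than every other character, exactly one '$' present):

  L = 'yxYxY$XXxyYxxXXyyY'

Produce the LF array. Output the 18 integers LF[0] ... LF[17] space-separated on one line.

Char counts: '$':1, 'X':4, 'Y':4, 'x':5, 'y':4
C (first-col start): C('$')=0, C('X')=1, C('Y')=5, C('x')=9, C('y')=14
L[0]='y': occ=0, LF[0]=C('y')+0=14+0=14
L[1]='x': occ=0, LF[1]=C('x')+0=9+0=9
L[2]='Y': occ=0, LF[2]=C('Y')+0=5+0=5
L[3]='x': occ=1, LF[3]=C('x')+1=9+1=10
L[4]='Y': occ=1, LF[4]=C('Y')+1=5+1=6
L[5]='$': occ=0, LF[5]=C('$')+0=0+0=0
L[6]='X': occ=0, LF[6]=C('X')+0=1+0=1
L[7]='X': occ=1, LF[7]=C('X')+1=1+1=2
L[8]='x': occ=2, LF[8]=C('x')+2=9+2=11
L[9]='y': occ=1, LF[9]=C('y')+1=14+1=15
L[10]='Y': occ=2, LF[10]=C('Y')+2=5+2=7
L[11]='x': occ=3, LF[11]=C('x')+3=9+3=12
L[12]='x': occ=4, LF[12]=C('x')+4=9+4=13
L[13]='X': occ=2, LF[13]=C('X')+2=1+2=3
L[14]='X': occ=3, LF[14]=C('X')+3=1+3=4
L[15]='y': occ=2, LF[15]=C('y')+2=14+2=16
L[16]='y': occ=3, LF[16]=C('y')+3=14+3=17
L[17]='Y': occ=3, LF[17]=C('Y')+3=5+3=8

Answer: 14 9 5 10 6 0 1 2 11 15 7 12 13 3 4 16 17 8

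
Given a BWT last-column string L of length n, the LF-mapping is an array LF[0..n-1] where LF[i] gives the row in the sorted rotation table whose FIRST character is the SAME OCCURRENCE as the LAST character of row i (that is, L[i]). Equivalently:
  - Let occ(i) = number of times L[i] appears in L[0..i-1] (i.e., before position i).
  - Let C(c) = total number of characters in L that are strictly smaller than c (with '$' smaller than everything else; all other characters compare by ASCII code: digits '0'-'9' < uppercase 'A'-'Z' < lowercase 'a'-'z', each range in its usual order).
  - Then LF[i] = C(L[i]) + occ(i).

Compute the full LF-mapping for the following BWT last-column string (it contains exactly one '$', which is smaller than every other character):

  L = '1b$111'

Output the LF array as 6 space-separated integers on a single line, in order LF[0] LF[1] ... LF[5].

Answer: 1 5 0 2 3 4

Derivation:
Char counts: '$':1, '1':4, 'b':1
C (first-col start): C('$')=0, C('1')=1, C('b')=5
L[0]='1': occ=0, LF[0]=C('1')+0=1+0=1
L[1]='b': occ=0, LF[1]=C('b')+0=5+0=5
L[2]='$': occ=0, LF[2]=C('$')+0=0+0=0
L[3]='1': occ=1, LF[3]=C('1')+1=1+1=2
L[4]='1': occ=2, LF[4]=C('1')+2=1+2=3
L[5]='1': occ=3, LF[5]=C('1')+3=1+3=4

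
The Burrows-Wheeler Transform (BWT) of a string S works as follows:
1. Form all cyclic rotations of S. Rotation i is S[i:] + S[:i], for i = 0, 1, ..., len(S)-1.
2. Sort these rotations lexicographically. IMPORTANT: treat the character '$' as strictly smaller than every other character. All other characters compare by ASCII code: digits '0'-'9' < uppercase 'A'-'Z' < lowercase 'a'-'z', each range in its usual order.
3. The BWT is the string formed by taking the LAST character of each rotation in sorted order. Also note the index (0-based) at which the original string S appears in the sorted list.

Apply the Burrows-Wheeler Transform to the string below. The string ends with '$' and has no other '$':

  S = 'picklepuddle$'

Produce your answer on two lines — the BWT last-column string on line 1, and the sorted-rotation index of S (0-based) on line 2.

Answer: eiudllpcdk$ep
10

Derivation:
All 13 rotations (rotation i = S[i:]+S[:i]):
  rot[0] = picklepuddle$
  rot[1] = icklepuddle$p
  rot[2] = cklepuddle$pi
  rot[3] = klepuddle$pic
  rot[4] = lepuddle$pick
  rot[5] = epuddle$pickl
  rot[6] = puddle$pickle
  rot[7] = uddle$picklep
  rot[8] = ddle$picklepu
  rot[9] = dle$picklepud
  rot[10] = le$picklepudd
  rot[11] = e$picklepuddl
  rot[12] = $picklepuddle
Sorted (with $ < everything):
  sorted[0] = $picklepuddle  (last char: 'e')
  sorted[1] = cklepuddle$pi  (last char: 'i')
  sorted[2] = ddle$picklepu  (last char: 'u')
  sorted[3] = dle$picklepud  (last char: 'd')
  sorted[4] = e$picklepuddl  (last char: 'l')
  sorted[5] = epuddle$pickl  (last char: 'l')
  sorted[6] = icklepuddle$p  (last char: 'p')
  sorted[7] = klepuddle$pic  (last char: 'c')
  sorted[8] = le$picklepudd  (last char: 'd')
  sorted[9] = lepuddle$pick  (last char: 'k')
  sorted[10] = picklepuddle$  (last char: '$')
  sorted[11] = puddle$pickle  (last char: 'e')
  sorted[12] = uddle$picklep  (last char: 'p')
Last column: eiudllpcdk$ep
Original string S is at sorted index 10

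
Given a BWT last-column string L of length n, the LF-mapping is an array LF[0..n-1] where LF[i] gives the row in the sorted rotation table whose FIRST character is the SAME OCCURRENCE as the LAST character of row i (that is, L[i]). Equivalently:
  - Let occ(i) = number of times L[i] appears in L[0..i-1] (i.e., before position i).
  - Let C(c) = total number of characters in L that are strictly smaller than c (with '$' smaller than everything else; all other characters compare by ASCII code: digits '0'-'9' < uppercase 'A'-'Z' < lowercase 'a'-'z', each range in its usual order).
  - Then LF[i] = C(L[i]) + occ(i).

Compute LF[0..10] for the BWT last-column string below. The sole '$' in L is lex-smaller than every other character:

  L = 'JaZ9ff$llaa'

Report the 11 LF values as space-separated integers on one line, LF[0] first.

Char counts: '$':1, '9':1, 'J':1, 'Z':1, 'a':3, 'f':2, 'l':2
C (first-col start): C('$')=0, C('9')=1, C('J')=2, C('Z')=3, C('a')=4, C('f')=7, C('l')=9
L[0]='J': occ=0, LF[0]=C('J')+0=2+0=2
L[1]='a': occ=0, LF[1]=C('a')+0=4+0=4
L[2]='Z': occ=0, LF[2]=C('Z')+0=3+0=3
L[3]='9': occ=0, LF[3]=C('9')+0=1+0=1
L[4]='f': occ=0, LF[4]=C('f')+0=7+0=7
L[5]='f': occ=1, LF[5]=C('f')+1=7+1=8
L[6]='$': occ=0, LF[6]=C('$')+0=0+0=0
L[7]='l': occ=0, LF[7]=C('l')+0=9+0=9
L[8]='l': occ=1, LF[8]=C('l')+1=9+1=10
L[9]='a': occ=1, LF[9]=C('a')+1=4+1=5
L[10]='a': occ=2, LF[10]=C('a')+2=4+2=6

Answer: 2 4 3 1 7 8 0 9 10 5 6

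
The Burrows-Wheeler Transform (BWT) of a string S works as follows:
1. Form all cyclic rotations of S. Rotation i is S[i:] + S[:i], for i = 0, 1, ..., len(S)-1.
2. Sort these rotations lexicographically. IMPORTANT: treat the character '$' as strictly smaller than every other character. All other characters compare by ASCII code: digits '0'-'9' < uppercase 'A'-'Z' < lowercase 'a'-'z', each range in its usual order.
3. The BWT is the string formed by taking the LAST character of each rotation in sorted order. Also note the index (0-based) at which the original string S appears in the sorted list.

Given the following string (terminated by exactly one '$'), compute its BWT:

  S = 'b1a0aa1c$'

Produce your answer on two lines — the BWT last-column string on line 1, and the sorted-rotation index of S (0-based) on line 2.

All 9 rotations (rotation i = S[i:]+S[:i]):
  rot[0] = b1a0aa1c$
  rot[1] = 1a0aa1c$b
  rot[2] = a0aa1c$b1
  rot[3] = 0aa1c$b1a
  rot[4] = aa1c$b1a0
  rot[5] = a1c$b1a0a
  rot[6] = 1c$b1a0aa
  rot[7] = c$b1a0aa1
  rot[8] = $b1a0aa1c
Sorted (with $ < everything):
  sorted[0] = $b1a0aa1c  (last char: 'c')
  sorted[1] = 0aa1c$b1a  (last char: 'a')
  sorted[2] = 1a0aa1c$b  (last char: 'b')
  sorted[3] = 1c$b1a0aa  (last char: 'a')
  sorted[4] = a0aa1c$b1  (last char: '1')
  sorted[5] = a1c$b1a0a  (last char: 'a')
  sorted[6] = aa1c$b1a0  (last char: '0')
  sorted[7] = b1a0aa1c$  (last char: '$')
  sorted[8] = c$b1a0aa1  (last char: '1')
Last column: caba1a0$1
Original string S is at sorted index 7

Answer: caba1a0$1
7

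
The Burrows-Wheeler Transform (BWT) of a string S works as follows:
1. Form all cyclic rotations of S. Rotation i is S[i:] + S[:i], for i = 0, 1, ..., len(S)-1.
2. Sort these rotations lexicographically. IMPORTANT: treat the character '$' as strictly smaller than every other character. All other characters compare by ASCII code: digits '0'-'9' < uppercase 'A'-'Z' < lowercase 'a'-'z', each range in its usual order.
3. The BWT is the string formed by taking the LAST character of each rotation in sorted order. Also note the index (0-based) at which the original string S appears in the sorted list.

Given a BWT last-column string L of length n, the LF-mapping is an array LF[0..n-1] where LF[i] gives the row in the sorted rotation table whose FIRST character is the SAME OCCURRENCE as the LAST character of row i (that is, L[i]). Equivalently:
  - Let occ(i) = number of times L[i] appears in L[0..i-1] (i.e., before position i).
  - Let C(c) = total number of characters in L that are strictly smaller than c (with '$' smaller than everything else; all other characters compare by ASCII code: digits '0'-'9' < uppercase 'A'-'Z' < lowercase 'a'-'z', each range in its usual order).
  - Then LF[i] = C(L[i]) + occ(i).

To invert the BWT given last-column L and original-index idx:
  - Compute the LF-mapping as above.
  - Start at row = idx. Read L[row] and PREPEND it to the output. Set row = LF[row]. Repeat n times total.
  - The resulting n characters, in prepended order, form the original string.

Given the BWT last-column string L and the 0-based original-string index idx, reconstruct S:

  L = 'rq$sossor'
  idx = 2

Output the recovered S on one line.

LF mapping: 4 3 0 6 1 7 8 2 5
Walk LF starting at row 2, prepending L[row]:
  step 1: row=2, L[2]='$', prepend. Next row=LF[2]=0
  step 2: row=0, L[0]='r', prepend. Next row=LF[0]=4
  step 3: row=4, L[4]='o', prepend. Next row=LF[4]=1
  step 4: row=1, L[1]='q', prepend. Next row=LF[1]=3
  step 5: row=3, L[3]='s', prepend. Next row=LF[3]=6
  step 6: row=6, L[6]='s', prepend. Next row=LF[6]=8
  step 7: row=8, L[8]='r', prepend. Next row=LF[8]=5
  step 8: row=5, L[5]='s', prepend. Next row=LF[5]=7
  step 9: row=7, L[7]='o', prepend. Next row=LF[7]=2
Reversed output: osrssqor$

Answer: osrssqor$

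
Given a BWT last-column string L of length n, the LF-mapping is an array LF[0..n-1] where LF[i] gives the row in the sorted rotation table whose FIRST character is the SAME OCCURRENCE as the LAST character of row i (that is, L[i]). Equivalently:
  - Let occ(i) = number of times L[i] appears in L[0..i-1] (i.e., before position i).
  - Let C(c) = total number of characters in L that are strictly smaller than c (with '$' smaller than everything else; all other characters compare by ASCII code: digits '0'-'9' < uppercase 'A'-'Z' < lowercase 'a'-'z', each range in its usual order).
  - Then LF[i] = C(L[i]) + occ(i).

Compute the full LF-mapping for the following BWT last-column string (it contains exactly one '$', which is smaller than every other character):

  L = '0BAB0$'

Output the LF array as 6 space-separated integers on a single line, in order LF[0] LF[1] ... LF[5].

Answer: 1 4 3 5 2 0

Derivation:
Char counts: '$':1, '0':2, 'A':1, 'B':2
C (first-col start): C('$')=0, C('0')=1, C('A')=3, C('B')=4
L[0]='0': occ=0, LF[0]=C('0')+0=1+0=1
L[1]='B': occ=0, LF[1]=C('B')+0=4+0=4
L[2]='A': occ=0, LF[2]=C('A')+0=3+0=3
L[3]='B': occ=1, LF[3]=C('B')+1=4+1=5
L[4]='0': occ=1, LF[4]=C('0')+1=1+1=2
L[5]='$': occ=0, LF[5]=C('$')+0=0+0=0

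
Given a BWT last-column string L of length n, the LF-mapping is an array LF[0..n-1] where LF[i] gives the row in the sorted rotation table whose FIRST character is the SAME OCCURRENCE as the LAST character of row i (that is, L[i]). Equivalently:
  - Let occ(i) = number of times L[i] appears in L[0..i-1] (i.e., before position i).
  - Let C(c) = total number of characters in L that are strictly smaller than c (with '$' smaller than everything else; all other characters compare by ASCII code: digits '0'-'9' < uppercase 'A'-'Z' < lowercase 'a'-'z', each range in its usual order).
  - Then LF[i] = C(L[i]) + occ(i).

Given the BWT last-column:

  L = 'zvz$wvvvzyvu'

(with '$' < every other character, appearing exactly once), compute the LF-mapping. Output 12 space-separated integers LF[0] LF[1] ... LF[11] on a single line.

Char counts: '$':1, 'u':1, 'v':5, 'w':1, 'y':1, 'z':3
C (first-col start): C('$')=0, C('u')=1, C('v')=2, C('w')=7, C('y')=8, C('z')=9
L[0]='z': occ=0, LF[0]=C('z')+0=9+0=9
L[1]='v': occ=0, LF[1]=C('v')+0=2+0=2
L[2]='z': occ=1, LF[2]=C('z')+1=9+1=10
L[3]='$': occ=0, LF[3]=C('$')+0=0+0=0
L[4]='w': occ=0, LF[4]=C('w')+0=7+0=7
L[5]='v': occ=1, LF[5]=C('v')+1=2+1=3
L[6]='v': occ=2, LF[6]=C('v')+2=2+2=4
L[7]='v': occ=3, LF[7]=C('v')+3=2+3=5
L[8]='z': occ=2, LF[8]=C('z')+2=9+2=11
L[9]='y': occ=0, LF[9]=C('y')+0=8+0=8
L[10]='v': occ=4, LF[10]=C('v')+4=2+4=6
L[11]='u': occ=0, LF[11]=C('u')+0=1+0=1

Answer: 9 2 10 0 7 3 4 5 11 8 6 1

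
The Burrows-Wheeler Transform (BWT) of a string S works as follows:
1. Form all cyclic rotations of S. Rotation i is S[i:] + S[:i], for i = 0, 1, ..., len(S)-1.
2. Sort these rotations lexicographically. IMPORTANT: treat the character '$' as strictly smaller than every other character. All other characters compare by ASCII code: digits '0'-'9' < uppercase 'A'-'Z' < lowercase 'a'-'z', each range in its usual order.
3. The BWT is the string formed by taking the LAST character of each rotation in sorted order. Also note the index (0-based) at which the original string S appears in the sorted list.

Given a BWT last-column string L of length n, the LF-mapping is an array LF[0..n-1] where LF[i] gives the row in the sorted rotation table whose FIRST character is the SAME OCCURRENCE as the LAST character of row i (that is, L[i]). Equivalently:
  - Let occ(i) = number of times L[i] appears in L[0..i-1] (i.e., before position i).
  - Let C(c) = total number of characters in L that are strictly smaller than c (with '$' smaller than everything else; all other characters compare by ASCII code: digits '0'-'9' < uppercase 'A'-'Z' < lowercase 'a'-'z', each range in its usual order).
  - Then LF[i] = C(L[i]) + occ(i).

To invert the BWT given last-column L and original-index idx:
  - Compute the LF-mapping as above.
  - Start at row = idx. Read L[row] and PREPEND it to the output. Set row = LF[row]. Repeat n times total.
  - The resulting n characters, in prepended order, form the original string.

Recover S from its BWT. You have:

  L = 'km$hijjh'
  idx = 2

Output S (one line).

Answer: hmhijjk$

Derivation:
LF mapping: 6 7 0 1 3 4 5 2
Walk LF starting at row 2, prepending L[row]:
  step 1: row=2, L[2]='$', prepend. Next row=LF[2]=0
  step 2: row=0, L[0]='k', prepend. Next row=LF[0]=6
  step 3: row=6, L[6]='j', prepend. Next row=LF[6]=5
  step 4: row=5, L[5]='j', prepend. Next row=LF[5]=4
  step 5: row=4, L[4]='i', prepend. Next row=LF[4]=3
  step 6: row=3, L[3]='h', prepend. Next row=LF[3]=1
  step 7: row=1, L[1]='m', prepend. Next row=LF[1]=7
  step 8: row=7, L[7]='h', prepend. Next row=LF[7]=2
Reversed output: hmhijjk$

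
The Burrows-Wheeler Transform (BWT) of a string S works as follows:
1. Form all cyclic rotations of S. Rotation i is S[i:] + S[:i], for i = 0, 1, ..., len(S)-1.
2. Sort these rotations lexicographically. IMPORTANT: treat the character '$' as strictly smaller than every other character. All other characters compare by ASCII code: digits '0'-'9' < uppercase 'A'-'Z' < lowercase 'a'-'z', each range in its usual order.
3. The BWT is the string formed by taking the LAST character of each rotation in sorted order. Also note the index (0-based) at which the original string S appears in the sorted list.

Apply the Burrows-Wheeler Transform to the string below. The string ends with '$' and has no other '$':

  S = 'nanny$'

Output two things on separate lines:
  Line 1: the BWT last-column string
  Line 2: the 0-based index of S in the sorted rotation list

Answer: yn$ann
2

Derivation:
All 6 rotations (rotation i = S[i:]+S[:i]):
  rot[0] = nanny$
  rot[1] = anny$n
  rot[2] = nny$na
  rot[3] = ny$nan
  rot[4] = y$nann
  rot[5] = $nanny
Sorted (with $ < everything):
  sorted[0] = $nanny  (last char: 'y')
  sorted[1] = anny$n  (last char: 'n')
  sorted[2] = nanny$  (last char: '$')
  sorted[3] = nny$na  (last char: 'a')
  sorted[4] = ny$nan  (last char: 'n')
  sorted[5] = y$nann  (last char: 'n')
Last column: yn$ann
Original string S is at sorted index 2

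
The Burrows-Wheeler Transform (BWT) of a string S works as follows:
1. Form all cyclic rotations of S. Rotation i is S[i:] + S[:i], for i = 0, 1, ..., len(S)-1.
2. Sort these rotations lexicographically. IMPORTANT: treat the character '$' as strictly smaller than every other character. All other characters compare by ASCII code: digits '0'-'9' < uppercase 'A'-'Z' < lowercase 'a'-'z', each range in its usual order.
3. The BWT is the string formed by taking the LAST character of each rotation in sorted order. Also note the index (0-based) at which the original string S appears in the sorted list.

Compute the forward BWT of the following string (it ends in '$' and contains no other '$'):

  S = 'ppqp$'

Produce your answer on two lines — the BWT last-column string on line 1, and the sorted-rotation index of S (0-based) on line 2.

All 5 rotations (rotation i = S[i:]+S[:i]):
  rot[0] = ppqp$
  rot[1] = pqp$p
  rot[2] = qp$pp
  rot[3] = p$ppq
  rot[4] = $ppqp
Sorted (with $ < everything):
  sorted[0] = $ppqp  (last char: 'p')
  sorted[1] = p$ppq  (last char: 'q')
  sorted[2] = ppqp$  (last char: '$')
  sorted[3] = pqp$p  (last char: 'p')
  sorted[4] = qp$pp  (last char: 'p')
Last column: pq$pp
Original string S is at sorted index 2

Answer: pq$pp
2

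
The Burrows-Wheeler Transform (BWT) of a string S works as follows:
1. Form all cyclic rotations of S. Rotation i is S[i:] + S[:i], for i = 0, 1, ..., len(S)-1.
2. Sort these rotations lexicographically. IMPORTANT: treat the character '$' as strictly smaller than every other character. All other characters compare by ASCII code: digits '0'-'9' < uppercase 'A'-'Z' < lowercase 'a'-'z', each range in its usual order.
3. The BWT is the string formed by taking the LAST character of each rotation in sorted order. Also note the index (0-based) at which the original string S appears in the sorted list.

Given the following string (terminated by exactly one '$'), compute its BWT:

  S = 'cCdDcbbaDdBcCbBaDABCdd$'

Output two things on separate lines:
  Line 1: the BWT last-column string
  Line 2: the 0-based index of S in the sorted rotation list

All 23 rotations (rotation i = S[i:]+S[:i]):
  rot[0] = cCdDcbbaDdBcCbBaDABCdd$
  rot[1] = CdDcbbaDdBcCbBaDABCdd$c
  rot[2] = dDcbbaDdBcCbBaDABCdd$cC
  rot[3] = DcbbaDdBcCbBaDABCdd$cCd
  rot[4] = cbbaDdBcCbBaDABCdd$cCdD
  rot[5] = bbaDdBcCbBaDABCdd$cCdDc
  rot[6] = baDdBcCbBaDABCdd$cCdDcb
  rot[7] = aDdBcCbBaDABCdd$cCdDcbb
  rot[8] = DdBcCbBaDABCdd$cCdDcbba
  rot[9] = dBcCbBaDABCdd$cCdDcbbaD
  rot[10] = BcCbBaDABCdd$cCdDcbbaDd
  rot[11] = cCbBaDABCdd$cCdDcbbaDdB
  rot[12] = CbBaDABCdd$cCdDcbbaDdBc
  rot[13] = bBaDABCdd$cCdDcbbaDdBcC
  rot[14] = BaDABCdd$cCdDcbbaDdBcCb
  rot[15] = aDABCdd$cCdDcbbaDdBcCbB
  rot[16] = DABCdd$cCdDcbbaDdBcCbBa
  rot[17] = ABCdd$cCdDcbbaDdBcCbBaD
  rot[18] = BCdd$cCdDcbbaDdBcCbBaDA
  rot[19] = Cdd$cCdDcbbaDdBcCbBaDAB
  rot[20] = dd$cCdDcbbaDdBcCbBaDABC
  rot[21] = d$cCdDcbbaDdBcCbBaDABCd
  rot[22] = $cCdDcbbaDdBcCbBaDABCdd
Sorted (with $ < everything):
  sorted[0] = $cCdDcbbaDdBcCbBaDABCdd  (last char: 'd')
  sorted[1] = ABCdd$cCdDcbbaDdBcCbBaD  (last char: 'D')
  sorted[2] = BCdd$cCdDcbbaDdBcCbBaDA  (last char: 'A')
  sorted[3] = BaDABCdd$cCdDcbbaDdBcCb  (last char: 'b')
  sorted[4] = BcCbBaDABCdd$cCdDcbbaDd  (last char: 'd')
  sorted[5] = CbBaDABCdd$cCdDcbbaDdBc  (last char: 'c')
  sorted[6] = CdDcbbaDdBcCbBaDABCdd$c  (last char: 'c')
  sorted[7] = Cdd$cCdDcbbaDdBcCbBaDAB  (last char: 'B')
  sorted[8] = DABCdd$cCdDcbbaDdBcCbBa  (last char: 'a')
  sorted[9] = DcbbaDdBcCbBaDABCdd$cCd  (last char: 'd')
  sorted[10] = DdBcCbBaDABCdd$cCdDcbba  (last char: 'a')
  sorted[11] = aDABCdd$cCdDcbbaDdBcCbB  (last char: 'B')
  sorted[12] = aDdBcCbBaDABCdd$cCdDcbb  (last char: 'b')
  sorted[13] = bBaDABCdd$cCdDcbbaDdBcC  (last char: 'C')
  sorted[14] = baDdBcCbBaDABCdd$cCdDcb  (last char: 'b')
  sorted[15] = bbaDdBcCbBaDABCdd$cCdDc  (last char: 'c')
  sorted[16] = cCbBaDABCdd$cCdDcbbaDdB  (last char: 'B')
  sorted[17] = cCdDcbbaDdBcCbBaDABCdd$  (last char: '$')
  sorted[18] = cbbaDdBcCbBaDABCdd$cCdD  (last char: 'D')
  sorted[19] = d$cCdDcbbaDdBcCbBaDABCd  (last char: 'd')
  sorted[20] = dBcCbBaDABCdd$cCdDcbbaD  (last char: 'D')
  sorted[21] = dDcbbaDdBcCbBaDABCdd$cC  (last char: 'C')
  sorted[22] = dd$cCdDcbbaDdBcCbBaDABC  (last char: 'C')
Last column: dDAbdccBadaBbCbcB$DdDCC
Original string S is at sorted index 17

Answer: dDAbdccBadaBbCbcB$DdDCC
17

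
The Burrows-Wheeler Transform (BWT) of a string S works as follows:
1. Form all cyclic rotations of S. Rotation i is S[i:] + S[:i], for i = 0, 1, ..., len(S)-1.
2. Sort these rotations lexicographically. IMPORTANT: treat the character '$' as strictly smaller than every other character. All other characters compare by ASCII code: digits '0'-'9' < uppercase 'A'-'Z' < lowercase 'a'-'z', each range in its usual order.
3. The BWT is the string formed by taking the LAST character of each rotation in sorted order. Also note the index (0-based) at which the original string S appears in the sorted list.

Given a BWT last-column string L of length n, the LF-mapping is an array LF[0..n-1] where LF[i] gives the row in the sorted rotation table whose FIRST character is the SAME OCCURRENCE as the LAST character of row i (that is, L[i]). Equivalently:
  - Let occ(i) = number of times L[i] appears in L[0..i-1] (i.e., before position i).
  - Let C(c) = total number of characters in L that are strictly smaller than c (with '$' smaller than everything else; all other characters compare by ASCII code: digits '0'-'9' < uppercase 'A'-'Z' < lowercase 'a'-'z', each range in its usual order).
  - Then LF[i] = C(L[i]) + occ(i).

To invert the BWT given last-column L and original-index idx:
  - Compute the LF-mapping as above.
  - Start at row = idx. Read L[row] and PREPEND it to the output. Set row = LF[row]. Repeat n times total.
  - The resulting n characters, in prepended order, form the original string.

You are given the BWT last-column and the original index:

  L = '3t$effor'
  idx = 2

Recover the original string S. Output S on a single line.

Answer: effort3$

Derivation:
LF mapping: 1 7 0 2 3 4 5 6
Walk LF starting at row 2, prepending L[row]:
  step 1: row=2, L[2]='$', prepend. Next row=LF[2]=0
  step 2: row=0, L[0]='3', prepend. Next row=LF[0]=1
  step 3: row=1, L[1]='t', prepend. Next row=LF[1]=7
  step 4: row=7, L[7]='r', prepend. Next row=LF[7]=6
  step 5: row=6, L[6]='o', prepend. Next row=LF[6]=5
  step 6: row=5, L[5]='f', prepend. Next row=LF[5]=4
  step 7: row=4, L[4]='f', prepend. Next row=LF[4]=3
  step 8: row=3, L[3]='e', prepend. Next row=LF[3]=2
Reversed output: effort3$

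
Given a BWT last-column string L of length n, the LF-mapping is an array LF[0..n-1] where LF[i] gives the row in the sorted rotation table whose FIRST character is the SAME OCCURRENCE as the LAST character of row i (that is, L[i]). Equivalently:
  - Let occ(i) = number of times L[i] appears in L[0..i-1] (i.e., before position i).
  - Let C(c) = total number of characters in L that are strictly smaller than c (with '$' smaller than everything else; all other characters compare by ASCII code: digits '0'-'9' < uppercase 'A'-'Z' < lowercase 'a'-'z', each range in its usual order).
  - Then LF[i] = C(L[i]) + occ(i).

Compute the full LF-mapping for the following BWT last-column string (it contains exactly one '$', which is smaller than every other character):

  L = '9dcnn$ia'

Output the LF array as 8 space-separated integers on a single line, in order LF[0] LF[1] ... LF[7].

Char counts: '$':1, '9':1, 'a':1, 'c':1, 'd':1, 'i':1, 'n':2
C (first-col start): C('$')=0, C('9')=1, C('a')=2, C('c')=3, C('d')=4, C('i')=5, C('n')=6
L[0]='9': occ=0, LF[0]=C('9')+0=1+0=1
L[1]='d': occ=0, LF[1]=C('d')+0=4+0=4
L[2]='c': occ=0, LF[2]=C('c')+0=3+0=3
L[3]='n': occ=0, LF[3]=C('n')+0=6+0=6
L[4]='n': occ=1, LF[4]=C('n')+1=6+1=7
L[5]='$': occ=0, LF[5]=C('$')+0=0+0=0
L[6]='i': occ=0, LF[6]=C('i')+0=5+0=5
L[7]='a': occ=0, LF[7]=C('a')+0=2+0=2

Answer: 1 4 3 6 7 0 5 2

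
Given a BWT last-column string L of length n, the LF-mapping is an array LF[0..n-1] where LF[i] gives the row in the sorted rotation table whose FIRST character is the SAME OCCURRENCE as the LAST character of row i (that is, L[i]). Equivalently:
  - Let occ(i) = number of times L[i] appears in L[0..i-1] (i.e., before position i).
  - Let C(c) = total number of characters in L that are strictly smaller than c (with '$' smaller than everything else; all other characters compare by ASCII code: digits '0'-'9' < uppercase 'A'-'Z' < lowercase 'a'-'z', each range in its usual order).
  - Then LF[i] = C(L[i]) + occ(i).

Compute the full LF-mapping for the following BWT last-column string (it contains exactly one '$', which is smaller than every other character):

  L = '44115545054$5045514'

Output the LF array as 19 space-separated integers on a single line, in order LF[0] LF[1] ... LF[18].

Answer: 6 7 3 4 12 13 8 14 1 15 9 0 16 2 10 17 18 5 11

Derivation:
Char counts: '$':1, '0':2, '1':3, '4':6, '5':7
C (first-col start): C('$')=0, C('0')=1, C('1')=3, C('4')=6, C('5')=12
L[0]='4': occ=0, LF[0]=C('4')+0=6+0=6
L[1]='4': occ=1, LF[1]=C('4')+1=6+1=7
L[2]='1': occ=0, LF[2]=C('1')+0=3+0=3
L[3]='1': occ=1, LF[3]=C('1')+1=3+1=4
L[4]='5': occ=0, LF[4]=C('5')+0=12+0=12
L[5]='5': occ=1, LF[5]=C('5')+1=12+1=13
L[6]='4': occ=2, LF[6]=C('4')+2=6+2=8
L[7]='5': occ=2, LF[7]=C('5')+2=12+2=14
L[8]='0': occ=0, LF[8]=C('0')+0=1+0=1
L[9]='5': occ=3, LF[9]=C('5')+3=12+3=15
L[10]='4': occ=3, LF[10]=C('4')+3=6+3=9
L[11]='$': occ=0, LF[11]=C('$')+0=0+0=0
L[12]='5': occ=4, LF[12]=C('5')+4=12+4=16
L[13]='0': occ=1, LF[13]=C('0')+1=1+1=2
L[14]='4': occ=4, LF[14]=C('4')+4=6+4=10
L[15]='5': occ=5, LF[15]=C('5')+5=12+5=17
L[16]='5': occ=6, LF[16]=C('5')+6=12+6=18
L[17]='1': occ=2, LF[17]=C('1')+2=3+2=5
L[18]='4': occ=5, LF[18]=C('4')+5=6+5=11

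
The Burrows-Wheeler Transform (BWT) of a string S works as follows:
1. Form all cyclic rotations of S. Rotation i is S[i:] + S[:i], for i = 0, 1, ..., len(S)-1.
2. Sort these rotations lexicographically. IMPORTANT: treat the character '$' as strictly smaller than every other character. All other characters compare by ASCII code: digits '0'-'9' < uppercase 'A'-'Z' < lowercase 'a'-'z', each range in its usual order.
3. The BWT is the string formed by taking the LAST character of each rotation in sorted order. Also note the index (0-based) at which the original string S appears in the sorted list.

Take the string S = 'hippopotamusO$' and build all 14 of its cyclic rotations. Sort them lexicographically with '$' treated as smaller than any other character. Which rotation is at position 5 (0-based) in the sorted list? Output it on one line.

Answer: musO$hippopota

Derivation:
All 14 rotations (rotation i = S[i:]+S[:i]):
  rot[0] = hippopotamusO$
  rot[1] = ippopotamusO$h
  rot[2] = ppopotamusO$hi
  rot[3] = popotamusO$hip
  rot[4] = opotamusO$hipp
  rot[5] = potamusO$hippo
  rot[6] = otamusO$hippop
  rot[7] = tamusO$hippopo
  rot[8] = amusO$hippopot
  rot[9] = musO$hippopota
  rot[10] = usO$hippopotam
  rot[11] = sO$hippopotamu
  rot[12] = O$hippopotamus
  rot[13] = $hippopotamusO
Sorted (with $ < everything):
  sorted[0] = $hippopotamusO
  sorted[1] = O$hippopotamus
  sorted[2] = amusO$hippopot
  sorted[3] = hippopotamusO$
  sorted[4] = ippopotamusO$h
  sorted[5] = musO$hippopota
  sorted[6] = opotamusO$hipp
  sorted[7] = otamusO$hippop
  sorted[8] = popotamusO$hip
  sorted[9] = potamusO$hippo
  sorted[10] = ppopotamusO$hi
  sorted[11] = sO$hippopotamu
  sorted[12] = tamusO$hippopo
  sorted[13] = usO$hippopotam
sorted[5] = musO$hippopota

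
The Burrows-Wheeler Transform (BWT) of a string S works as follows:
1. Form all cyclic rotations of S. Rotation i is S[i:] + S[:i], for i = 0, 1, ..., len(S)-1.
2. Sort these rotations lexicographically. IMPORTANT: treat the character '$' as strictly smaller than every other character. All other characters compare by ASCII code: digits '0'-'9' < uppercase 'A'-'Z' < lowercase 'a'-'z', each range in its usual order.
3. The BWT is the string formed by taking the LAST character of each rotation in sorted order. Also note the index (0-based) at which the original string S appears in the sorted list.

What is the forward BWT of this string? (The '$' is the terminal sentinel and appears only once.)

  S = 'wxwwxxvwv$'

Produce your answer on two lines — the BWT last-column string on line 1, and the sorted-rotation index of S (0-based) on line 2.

All 10 rotations (rotation i = S[i:]+S[:i]):
  rot[0] = wxwwxxvwv$
  rot[1] = xwwxxvwv$w
  rot[2] = wwxxvwv$wx
  rot[3] = wxxvwv$wxw
  rot[4] = xxvwv$wxww
  rot[5] = xvwv$wxwwx
  rot[6] = vwv$wxwwxx
  rot[7] = wv$wxwwxxv
  rot[8] = v$wxwwxxvw
  rot[9] = $wxwwxxvwv
Sorted (with $ < everything):
  sorted[0] = $wxwwxxvwv  (last char: 'v')
  sorted[1] = v$wxwwxxvw  (last char: 'w')
  sorted[2] = vwv$wxwwxx  (last char: 'x')
  sorted[3] = wv$wxwwxxv  (last char: 'v')
  sorted[4] = wwxxvwv$wx  (last char: 'x')
  sorted[5] = wxwwxxvwv$  (last char: '$')
  sorted[6] = wxxvwv$wxw  (last char: 'w')
  sorted[7] = xvwv$wxwwx  (last char: 'x')
  sorted[8] = xwwxxvwv$w  (last char: 'w')
  sorted[9] = xxvwv$wxww  (last char: 'w')
Last column: vwxvx$wxww
Original string S is at sorted index 5

Answer: vwxvx$wxww
5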